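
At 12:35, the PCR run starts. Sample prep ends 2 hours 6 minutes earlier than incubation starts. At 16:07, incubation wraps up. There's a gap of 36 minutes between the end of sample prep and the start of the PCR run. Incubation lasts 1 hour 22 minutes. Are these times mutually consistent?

No

Incubation starts at 16:07 − 82 min = 14:45.
Sample prep ends at 14:45 − 126 min = 12:39.
The PCR run starts at 12:39 + 36 min = 13:15.
But the PCR run is also said to start at 12:35 — a 40-minute conflict.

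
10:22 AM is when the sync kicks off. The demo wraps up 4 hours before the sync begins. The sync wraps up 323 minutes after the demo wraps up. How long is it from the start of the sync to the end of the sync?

83 minutes

The demo ends at 10:22 AM − 240 min = 6:22 AM.
The sync ends at 6:22 AM + 323 min = 11:45 AM.
From 10:22 AM to 11:45 AM is 83 minutes.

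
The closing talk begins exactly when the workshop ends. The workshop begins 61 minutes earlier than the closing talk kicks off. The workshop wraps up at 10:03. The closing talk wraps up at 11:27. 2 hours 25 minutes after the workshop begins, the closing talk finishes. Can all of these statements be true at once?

Yes

The closing talk starts at 10:03.
The workshop starts at 10:03 − 61 min = 09:02.
The closing talk ends at 09:02 + 145 min = 11:27.
That matches the stated 11:27, so the schedule is consistent.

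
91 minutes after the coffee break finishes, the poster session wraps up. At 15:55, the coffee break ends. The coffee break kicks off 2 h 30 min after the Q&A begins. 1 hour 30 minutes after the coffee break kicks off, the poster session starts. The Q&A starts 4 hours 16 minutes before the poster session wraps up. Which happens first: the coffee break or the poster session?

the coffee break

The poster session ends at 15:55 + 91 min = 17:26.
The Q&A starts at 17:26 − 256 min = 13:10.
The coffee break starts at 13:10 + 150 min = 15:40.
The poster session starts at 15:40 + 90 min = 17:10.
The coffee break starts at 15:40 and the poster session starts at 17:10, so the coffee break is first.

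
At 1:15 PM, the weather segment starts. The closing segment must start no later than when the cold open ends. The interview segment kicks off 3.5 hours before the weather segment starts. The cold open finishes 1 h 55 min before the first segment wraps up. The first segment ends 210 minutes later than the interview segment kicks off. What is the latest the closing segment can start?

The interview segment starts at 1:15 PM − 210 min = 9:45 AM.
The first segment ends at 9:45 AM + 210 min = 1:15 PM.
The cold open ends at 1:15 PM − 115 min = 11:20 AM.
The closing segment is bounded by the cold open, so the latest it can start is 11:20 AM.

11:20 AM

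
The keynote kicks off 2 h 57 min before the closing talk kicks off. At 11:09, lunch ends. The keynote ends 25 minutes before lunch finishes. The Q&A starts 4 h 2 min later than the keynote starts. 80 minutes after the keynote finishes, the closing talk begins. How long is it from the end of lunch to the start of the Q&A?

The keynote ends at 11:09 − 25 min = 10:44.
The closing talk starts at 10:44 + 80 min = 12:04.
The keynote starts at 12:04 − 177 min = 09:07.
The Q&A starts at 09:07 + 242 min = 13:09.
From 11:09 to 13:09 is two hours.

two hours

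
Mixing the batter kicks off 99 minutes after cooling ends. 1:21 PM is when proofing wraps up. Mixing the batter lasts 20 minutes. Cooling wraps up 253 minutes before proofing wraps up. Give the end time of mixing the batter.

11:07 AM

Cooling ends at 1:21 PM − 253 min = 9:08 AM.
Mixing the batter starts at 9:08 AM + 99 min = 10:47 AM.
Mixing the batter ends at 10:47 AM + 20 min = 11:07 AM.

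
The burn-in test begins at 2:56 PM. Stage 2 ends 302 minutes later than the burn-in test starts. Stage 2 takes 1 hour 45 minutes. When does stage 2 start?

Stage 2 ends at 2:56 PM + 302 min = 7:58 PM.
Stage 2 starts at 7:58 PM − 105 min = 6:13 PM.

6:13 PM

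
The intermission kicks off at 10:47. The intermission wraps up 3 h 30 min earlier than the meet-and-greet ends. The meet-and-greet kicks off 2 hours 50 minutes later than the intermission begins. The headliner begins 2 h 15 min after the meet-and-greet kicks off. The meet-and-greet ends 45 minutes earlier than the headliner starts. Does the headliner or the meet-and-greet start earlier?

the meet-and-greet

The meet-and-greet starts at 10:47 + 170 min = 13:37.
The headliner starts at 13:37 + 135 min = 15:52.
The headliner starts at 15:52 and the meet-and-greet starts at 13:37, so the meet-and-greet is first.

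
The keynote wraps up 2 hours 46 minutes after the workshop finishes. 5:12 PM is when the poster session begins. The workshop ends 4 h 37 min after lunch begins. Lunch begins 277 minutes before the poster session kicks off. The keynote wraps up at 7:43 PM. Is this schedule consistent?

No

Lunch starts at 5:12 PM − 277 min = 12:35 PM.
The workshop ends at 12:35 PM + 277 min = 5:12 PM.
The keynote ends at 5:12 PM + 166 min = 7:58 PM.
But the keynote is also said to end at 7:43 PM — a 15-minute conflict.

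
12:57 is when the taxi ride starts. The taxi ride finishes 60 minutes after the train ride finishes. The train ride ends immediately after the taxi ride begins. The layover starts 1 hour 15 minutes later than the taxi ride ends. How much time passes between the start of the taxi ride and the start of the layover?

The train ride ends at 12:57.
The taxi ride ends at 12:57 + 60 min = 13:57.
The layover starts at 13:57 + 75 min = 15:12.
From 12:57 to 15:12 is 2 hours 15 minutes.

2 hours 15 minutes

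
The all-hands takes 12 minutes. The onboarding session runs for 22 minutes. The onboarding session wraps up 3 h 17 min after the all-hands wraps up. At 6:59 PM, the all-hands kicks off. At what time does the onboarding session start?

The all-hands ends at 6:59 PM + 12 min = 7:11 PM.
The onboarding session ends at 7:11 PM + 197 min = 10:28 PM.
The onboarding session starts at 10:28 PM − 22 min = 10:06 PM.

10:06 PM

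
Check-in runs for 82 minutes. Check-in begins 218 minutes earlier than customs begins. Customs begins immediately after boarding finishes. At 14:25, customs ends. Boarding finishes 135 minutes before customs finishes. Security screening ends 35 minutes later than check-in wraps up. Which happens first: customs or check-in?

Boarding ends at 14:25 − 135 min = 12:10.
So customs starts at 12:10.
Check-in starts at 12:10 − 218 min = 08:32.
Customs starts at 12:10 and check-in starts at 08:32, so check-in is first.

check-in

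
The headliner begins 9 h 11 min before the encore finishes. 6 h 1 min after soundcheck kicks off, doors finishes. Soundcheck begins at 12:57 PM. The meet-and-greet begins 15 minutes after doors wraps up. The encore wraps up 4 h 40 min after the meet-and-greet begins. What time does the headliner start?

Doors ends at 12:57 PM + 361 min = 6:58 PM.
The meet-and-greet starts at 6:58 PM + 15 min = 7:13 PM.
The encore ends at 7:13 PM + 280 min = 11:53 PM.
The headliner starts at 11:53 PM − 551 min = 2:42 PM.

2:42 PM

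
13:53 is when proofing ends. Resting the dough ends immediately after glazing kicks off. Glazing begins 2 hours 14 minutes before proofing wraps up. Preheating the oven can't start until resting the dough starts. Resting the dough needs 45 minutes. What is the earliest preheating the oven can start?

Glazing starts at 13:53 − 134 min = 11:39.
So resting the dough ends at 11:39.
Resting the dough starts at 11:39 − 45 min = 10:54.
Preheating the oven is bounded by resting the dough, so the earliest it can start is 10:54.

10:54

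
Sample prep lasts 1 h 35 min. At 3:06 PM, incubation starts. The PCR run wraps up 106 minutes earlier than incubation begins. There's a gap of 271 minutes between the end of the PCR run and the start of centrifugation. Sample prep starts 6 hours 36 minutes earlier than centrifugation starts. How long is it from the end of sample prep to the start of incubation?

The PCR run ends at 3:06 PM − 106 min = 1:20 PM.
Centrifugation starts at 1:20 PM + 271 min = 5:51 PM.
Sample prep starts at 5:51 PM − 396 min = 11:15 AM.
Sample prep ends at 11:15 AM + 95 min = 12:50 PM.
From 12:50 PM to 3:06 PM is 2 hours 16 minutes.

2 hours 16 minutes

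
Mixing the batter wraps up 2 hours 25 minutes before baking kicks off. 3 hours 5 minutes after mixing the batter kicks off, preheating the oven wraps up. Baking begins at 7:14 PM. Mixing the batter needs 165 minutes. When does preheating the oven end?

Mixing the batter ends at 7:14 PM − 145 min = 4:49 PM.
Mixing the batter starts at 4:49 PM − 165 min = 2:04 PM.
Preheating the oven ends at 2:04 PM + 185 min = 5:09 PM.

5:09 PM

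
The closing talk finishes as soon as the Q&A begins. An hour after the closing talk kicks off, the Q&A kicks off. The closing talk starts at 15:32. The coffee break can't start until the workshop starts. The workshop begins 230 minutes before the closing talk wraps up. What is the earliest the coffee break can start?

12:42

The Q&A starts at 15:32 + 60 min = 16:32.
So the closing talk ends at 16:32.
The workshop starts at 16:32 − 230 min = 12:42.
The coffee break is bounded by the workshop, so the earliest it can start is 12:42.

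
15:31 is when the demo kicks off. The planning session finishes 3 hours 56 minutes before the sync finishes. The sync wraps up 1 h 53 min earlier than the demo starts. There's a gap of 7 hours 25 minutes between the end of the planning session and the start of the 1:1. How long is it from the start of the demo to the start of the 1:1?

96 minutes

The sync ends at 15:31 − 113 min = 13:38.
The planning session ends at 13:38 − 236 min = 09:42.
The 1:1 starts at 09:42 + 445 min = 17:07.
From 15:31 to 17:07 is 96 minutes.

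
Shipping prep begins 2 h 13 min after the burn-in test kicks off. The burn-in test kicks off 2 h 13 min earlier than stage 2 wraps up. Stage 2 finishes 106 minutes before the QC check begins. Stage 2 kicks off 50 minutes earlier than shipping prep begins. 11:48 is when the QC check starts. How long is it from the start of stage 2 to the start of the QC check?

Stage 2 ends at 11:48 − 106 min = 10:02.
The burn-in test starts at 10:02 − 133 min = 07:49.
Shipping prep starts at 07:49 + 133 min = 10:02.
Stage 2 starts at 10:02 − 50 min = 09:12.
From 09:12 to 11:48 is 2 hours 36 minutes.

2 hours 36 minutes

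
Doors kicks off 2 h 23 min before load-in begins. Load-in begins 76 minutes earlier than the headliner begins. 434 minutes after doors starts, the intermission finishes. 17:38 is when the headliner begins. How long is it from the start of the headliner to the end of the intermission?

Load-in starts at 17:38 − 76 min = 16:22.
Doors starts at 16:22 − 143 min = 13:59.
The intermission ends at 13:59 + 434 min = 21:13.
From 17:38 to 21:13 is 3 h 35 min.

3 h 35 min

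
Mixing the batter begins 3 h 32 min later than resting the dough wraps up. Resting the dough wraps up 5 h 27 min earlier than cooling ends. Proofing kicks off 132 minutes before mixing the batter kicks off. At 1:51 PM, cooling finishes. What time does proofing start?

Resting the dough ends at 1:51 PM − 327 min = 8:24 AM.
Mixing the batter starts at 8:24 AM + 212 min = 11:56 AM.
Proofing starts at 11:56 AM − 132 min = 9:44 AM.

9:44 AM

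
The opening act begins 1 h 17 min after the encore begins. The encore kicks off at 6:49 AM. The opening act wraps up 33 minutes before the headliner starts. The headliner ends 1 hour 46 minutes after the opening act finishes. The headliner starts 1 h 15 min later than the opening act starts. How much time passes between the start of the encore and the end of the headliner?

The opening act starts at 6:49 AM + 77 min = 8:06 AM.
The headliner starts at 8:06 AM + 75 min = 9:21 AM.
The opening act ends at 9:21 AM − 33 min = 8:48 AM.
The headliner ends at 8:48 AM + 106 min = 10:34 AM.
From 6:49 AM to 10:34 AM is 225 minutes.

225 minutes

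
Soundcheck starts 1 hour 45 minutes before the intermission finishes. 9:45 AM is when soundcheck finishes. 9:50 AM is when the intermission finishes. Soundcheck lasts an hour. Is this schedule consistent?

No

Soundcheck starts at 9:50 AM − 105 min = 8:05 AM.
Soundcheck ends at 8:05 AM + 60 min = 9:05 AM.
But soundcheck is also said to end at 9:45 AM — a 40-minute conflict.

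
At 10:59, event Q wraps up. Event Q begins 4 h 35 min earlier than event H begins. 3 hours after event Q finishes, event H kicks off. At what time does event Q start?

09:24

Event H starts at 10:59 + 180 min = 13:59.
Event Q starts at 13:59 − 275 min = 09:24.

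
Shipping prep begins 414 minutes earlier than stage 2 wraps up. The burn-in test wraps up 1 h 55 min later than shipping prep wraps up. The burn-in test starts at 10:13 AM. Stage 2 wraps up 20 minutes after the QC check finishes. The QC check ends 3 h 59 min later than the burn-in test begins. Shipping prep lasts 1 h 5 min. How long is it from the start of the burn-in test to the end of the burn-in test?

The QC check ends at 10:13 AM + 239 min = 2:12 PM.
Stage 2 ends at 2:12 PM + 20 min = 2:32 PM.
Shipping prep starts at 2:32 PM − 414 min = 7:38 AM.
Shipping prep ends at 7:38 AM + 65 min = 8:43 AM.
The burn-in test ends at 8:43 AM + 115 min = 10:38 AM.
From 10:13 AM to 10:38 AM is 25 minutes.

25 minutes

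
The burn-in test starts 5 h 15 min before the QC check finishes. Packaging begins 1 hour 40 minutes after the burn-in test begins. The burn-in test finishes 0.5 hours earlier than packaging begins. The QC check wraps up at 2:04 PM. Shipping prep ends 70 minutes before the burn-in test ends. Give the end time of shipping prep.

The burn-in test starts at 2:04 PM − 315 min = 8:49 AM.
Packaging starts at 8:49 AM + 100 min = 10:29 AM.
The burn-in test ends at 10:29 AM − 30 min = 9:59 AM.
Shipping prep ends at 9:59 AM − 70 min = 8:49 AM.

8:49 AM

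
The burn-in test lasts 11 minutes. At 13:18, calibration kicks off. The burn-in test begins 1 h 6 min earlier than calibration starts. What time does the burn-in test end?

12:23

The burn-in test starts at 13:18 − 66 min = 12:12.
The burn-in test ends at 12:12 + 11 min = 12:23.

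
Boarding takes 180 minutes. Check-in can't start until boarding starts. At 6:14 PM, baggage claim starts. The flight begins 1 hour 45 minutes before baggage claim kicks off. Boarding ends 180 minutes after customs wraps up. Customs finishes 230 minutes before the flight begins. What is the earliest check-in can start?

12:39 PM

The flight starts at 6:14 PM − 105 min = 4:29 PM.
Customs ends at 4:29 PM − 230 min = 12:39 PM.
Boarding ends at 12:39 PM + 180 min = 3:39 PM.
Boarding starts at 3:39 PM − 180 min = 12:39 PM.
Check-in is bounded by boarding, so the earliest it can start is 12:39 PM.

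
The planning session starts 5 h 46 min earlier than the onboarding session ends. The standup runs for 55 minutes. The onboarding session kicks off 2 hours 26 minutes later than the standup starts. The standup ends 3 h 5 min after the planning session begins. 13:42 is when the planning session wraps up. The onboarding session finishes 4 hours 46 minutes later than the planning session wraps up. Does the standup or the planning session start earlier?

The onboarding session ends at 13:42 + 286 min = 18:28.
The planning session starts at 18:28 − 346 min = 12:42.
The standup ends at 12:42 + 185 min = 15:47.
The standup starts at 15:47 − 55 min = 14:52.
The standup starts at 14:52 and the planning session starts at 12:42, so the planning session is first.

the planning session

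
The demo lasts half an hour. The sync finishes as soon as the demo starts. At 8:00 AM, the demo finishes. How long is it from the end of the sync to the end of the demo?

The demo starts at 8:00 AM − 30 min = 7:30 AM.
So the sync ends at 7:30 AM.
From 7:30 AM to 8:00 AM is 0.5 hours.

0.5 hours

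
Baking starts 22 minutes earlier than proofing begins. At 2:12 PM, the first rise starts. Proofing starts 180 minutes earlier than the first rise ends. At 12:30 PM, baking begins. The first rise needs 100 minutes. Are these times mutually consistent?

Yes

The first rise ends at 2:12 PM + 100 min = 3:52 PM.
Proofing starts at 3:52 PM − 180 min = 12:52 PM.
Baking starts at 12:52 PM − 22 min = 12:30 PM.
That matches the stated 12:30 PM, so the schedule is consistent.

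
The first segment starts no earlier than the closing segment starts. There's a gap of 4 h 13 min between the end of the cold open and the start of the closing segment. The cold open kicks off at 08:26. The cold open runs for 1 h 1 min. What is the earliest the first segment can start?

13:40

The cold open ends at 08:26 + 61 min = 09:27.
The closing segment starts at 09:27 + 253 min = 13:40.
The first segment is bounded by the closing segment, so the earliest it can start is 13:40.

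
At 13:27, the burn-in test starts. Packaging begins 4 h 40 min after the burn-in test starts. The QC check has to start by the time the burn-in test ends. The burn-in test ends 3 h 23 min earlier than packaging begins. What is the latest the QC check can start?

14:44

Packaging starts at 13:27 + 280 min = 18:07.
The burn-in test ends at 18:07 − 203 min = 14:44.
The QC check is bounded by the burn-in test, so the latest it can start is 14:44.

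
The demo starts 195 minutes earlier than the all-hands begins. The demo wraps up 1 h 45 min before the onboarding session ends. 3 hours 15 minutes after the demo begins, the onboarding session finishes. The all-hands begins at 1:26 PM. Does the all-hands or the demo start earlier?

The demo starts at 1:26 PM − 195 min = 10:11 AM.
The all-hands starts at 1:26 PM and the demo starts at 10:11 AM, so the demo is first.

the demo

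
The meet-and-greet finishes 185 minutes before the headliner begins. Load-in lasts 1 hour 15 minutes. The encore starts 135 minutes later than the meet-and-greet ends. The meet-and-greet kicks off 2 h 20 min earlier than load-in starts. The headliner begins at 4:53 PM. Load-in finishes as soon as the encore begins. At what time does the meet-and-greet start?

The meet-and-greet ends at 4:53 PM − 185 min = 1:48 PM.
The encore starts at 1:48 PM + 135 min = 4:03 PM.
So load-in ends at 4:03 PM.
Load-in starts at 4:03 PM − 75 min = 2:48 PM.
The meet-and-greet starts at 2:48 PM − 140 min = 12:28 PM.

12:28 PM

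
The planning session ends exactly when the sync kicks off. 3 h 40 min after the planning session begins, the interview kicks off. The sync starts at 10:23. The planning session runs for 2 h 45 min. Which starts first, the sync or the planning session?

the planning session

The planning session ends at 10:23.
The planning session starts at 10:23 − 165 min = 07:38.
The sync starts at 10:23 and the planning session starts at 07:38, so the planning session is first.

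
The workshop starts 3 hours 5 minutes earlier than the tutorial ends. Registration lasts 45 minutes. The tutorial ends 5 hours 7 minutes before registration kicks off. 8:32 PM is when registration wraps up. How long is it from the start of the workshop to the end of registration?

Registration starts at 8:32 PM − 45 min = 7:47 PM.
The tutorial ends at 7:47 PM − 307 min = 2:40 PM.
The workshop starts at 2:40 PM − 185 min = 11:35 AM.
From 11:35 AM to 8:32 PM is 537 minutes.

537 minutes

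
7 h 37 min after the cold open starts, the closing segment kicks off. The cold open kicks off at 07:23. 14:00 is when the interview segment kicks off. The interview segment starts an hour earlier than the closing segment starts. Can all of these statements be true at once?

Yes

The closing segment starts at 07:23 + 457 min = 15:00.
The interview segment starts at 15:00 − 60 min = 14:00.
That matches the stated 14:00, so the schedule is consistent.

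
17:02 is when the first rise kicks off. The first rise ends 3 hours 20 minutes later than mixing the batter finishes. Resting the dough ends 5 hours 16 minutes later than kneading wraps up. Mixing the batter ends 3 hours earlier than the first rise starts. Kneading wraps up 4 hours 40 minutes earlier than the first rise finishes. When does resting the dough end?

17:58

Mixing the batter ends at 17:02 − 180 min = 14:02.
The first rise ends at 14:02 + 200 min = 17:22.
Kneading ends at 17:22 − 280 min = 12:42.
Resting the dough ends at 12:42 + 316 min = 17:58.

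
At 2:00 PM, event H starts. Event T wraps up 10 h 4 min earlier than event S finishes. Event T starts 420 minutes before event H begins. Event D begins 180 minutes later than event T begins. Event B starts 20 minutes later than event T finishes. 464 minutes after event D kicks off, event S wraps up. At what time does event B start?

8:00 AM

Event T starts at 2:00 PM − 420 min = 7:00 AM.
Event D starts at 7:00 AM + 180 min = 10:00 AM.
Event S ends at 10:00 AM + 464 min = 5:44 PM.
Event T ends at 5:44 PM − 604 min = 7:40 AM.
Event B starts at 7:40 AM + 20 min = 8:00 AM.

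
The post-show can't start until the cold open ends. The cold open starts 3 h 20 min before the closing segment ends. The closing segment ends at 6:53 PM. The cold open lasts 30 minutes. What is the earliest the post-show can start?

The cold open starts at 6:53 PM − 200 min = 3:33 PM.
The cold open ends at 3:33 PM + 30 min = 4:03 PM.
The post-show is bounded by the cold open, so the earliest it can start is 4:03 PM.

4:03 PM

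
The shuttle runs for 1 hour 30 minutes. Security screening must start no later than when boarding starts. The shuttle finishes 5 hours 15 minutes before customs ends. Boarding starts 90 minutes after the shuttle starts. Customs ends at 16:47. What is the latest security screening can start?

The shuttle ends at 16:47 − 315 min = 11:32.
The shuttle starts at 11:32 − 90 min = 10:02.
Boarding starts at 10:02 + 90 min = 11:32.
Security screening is bounded by boarding, so the latest it can start is 11:32.

11:32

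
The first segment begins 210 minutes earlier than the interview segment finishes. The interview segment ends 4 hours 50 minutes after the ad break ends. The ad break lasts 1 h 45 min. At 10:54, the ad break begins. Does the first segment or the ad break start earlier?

the ad break

The ad break ends at 10:54 + 105 min = 12:39.
The interview segment ends at 12:39 + 290 min = 17:29.
The first segment starts at 17:29 − 210 min = 13:59.
The first segment starts at 13:59 and the ad break starts at 10:54, so the ad break is first.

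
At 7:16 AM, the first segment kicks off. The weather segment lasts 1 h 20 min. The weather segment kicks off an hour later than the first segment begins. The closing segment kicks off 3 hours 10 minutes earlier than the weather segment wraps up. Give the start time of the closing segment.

6:26 AM

The weather segment starts at 7:16 AM + 60 min = 8:16 AM.
The weather segment ends at 8:16 AM + 80 min = 9:36 AM.
The closing segment starts at 9:36 AM − 190 min = 6:26 AM.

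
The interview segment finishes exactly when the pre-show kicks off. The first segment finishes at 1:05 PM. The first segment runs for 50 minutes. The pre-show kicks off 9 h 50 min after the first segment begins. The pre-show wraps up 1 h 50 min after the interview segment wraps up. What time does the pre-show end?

The first segment starts at 1:05 PM − 50 min = 12:15 PM.
The pre-show starts at 12:15 PM + 590 min = 10:05 PM.
So the interview segment ends at 10:05 PM.
The pre-show ends at 10:05 PM + 110 min = 11:55 PM.

11:55 PM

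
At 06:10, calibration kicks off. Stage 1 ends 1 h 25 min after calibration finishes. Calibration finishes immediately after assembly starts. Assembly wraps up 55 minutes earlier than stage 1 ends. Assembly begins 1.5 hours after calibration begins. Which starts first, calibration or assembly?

calibration

Assembly starts at 06:10 + 90 min = 07:40.
Calibration starts at 06:10 and assembly starts at 07:40, so calibration is first.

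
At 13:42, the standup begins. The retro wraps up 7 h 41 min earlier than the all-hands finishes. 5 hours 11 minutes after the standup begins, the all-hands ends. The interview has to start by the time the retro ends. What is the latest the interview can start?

11:12

The all-hands ends at 13:42 + 311 min = 18:53.
The retro ends at 18:53 − 461 min = 11:12.
The interview is bounded by the retro, so the latest it can start is 11:12.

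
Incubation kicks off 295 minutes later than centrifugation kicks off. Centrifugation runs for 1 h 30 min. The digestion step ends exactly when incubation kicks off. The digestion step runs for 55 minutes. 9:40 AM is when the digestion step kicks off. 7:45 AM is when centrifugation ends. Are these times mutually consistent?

Centrifugation starts at 7:45 AM − 90 min = 6:15 AM.
Incubation starts at 6:15 AM + 295 min = 11:10 AM.
So the digestion step ends at 11:10 AM.
The digestion step starts at 11:10 AM − 55 min = 10:15 AM.
But the digestion step is also said to start at 9:40 AM — a 35-minute conflict.

No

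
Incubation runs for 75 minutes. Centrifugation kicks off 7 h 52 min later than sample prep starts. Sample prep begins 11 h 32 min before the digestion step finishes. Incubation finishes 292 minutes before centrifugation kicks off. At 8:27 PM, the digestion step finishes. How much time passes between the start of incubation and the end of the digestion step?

Sample prep starts at 8:27 PM − 692 min = 8:55 AM.
Centrifugation starts at 8:55 AM + 472 min = 4:47 PM.
Incubation ends at 4:47 PM − 292 min = 11:55 AM.
Incubation starts at 11:55 AM − 75 min = 10:40 AM.
From 10:40 AM to 8:27 PM is 9 h 47 min.

9 h 47 min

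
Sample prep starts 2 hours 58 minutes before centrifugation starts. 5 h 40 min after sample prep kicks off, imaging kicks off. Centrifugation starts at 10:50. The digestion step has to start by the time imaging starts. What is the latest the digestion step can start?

Sample prep starts at 10:50 − 178 min = 07:52.
Imaging starts at 07:52 + 340 min = 13:32.
The digestion step is bounded by imaging, so the latest it can start is 13:32.

13:32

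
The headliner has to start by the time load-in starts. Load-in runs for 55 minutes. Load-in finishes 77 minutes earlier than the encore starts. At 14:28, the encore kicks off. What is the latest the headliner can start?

Load-in ends at 14:28 − 77 min = 13:11.
Load-in starts at 13:11 − 55 min = 12:16.
The headliner is bounded by load-in, so the latest it can start is 12:16.

12:16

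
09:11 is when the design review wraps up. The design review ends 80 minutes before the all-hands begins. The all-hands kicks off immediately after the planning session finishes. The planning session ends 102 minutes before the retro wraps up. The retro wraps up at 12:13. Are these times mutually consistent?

Yes

The planning session ends at 12:13 − 102 min = 10:31.
So the all-hands starts at 10:31.
The design review ends at 10:31 − 80 min = 09:11.
That matches the stated 09:11, so the schedule is consistent.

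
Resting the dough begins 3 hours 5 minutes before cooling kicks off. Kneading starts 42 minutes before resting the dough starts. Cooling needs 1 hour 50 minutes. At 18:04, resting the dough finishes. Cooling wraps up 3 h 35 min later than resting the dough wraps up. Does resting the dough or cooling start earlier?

resting the dough

Cooling ends at 18:04 + 215 min = 21:39.
Cooling starts at 21:39 − 110 min = 19:49.
Resting the dough starts at 19:49 − 185 min = 16:44.
Resting the dough starts at 16:44 and cooling starts at 19:49, so resting the dough is first.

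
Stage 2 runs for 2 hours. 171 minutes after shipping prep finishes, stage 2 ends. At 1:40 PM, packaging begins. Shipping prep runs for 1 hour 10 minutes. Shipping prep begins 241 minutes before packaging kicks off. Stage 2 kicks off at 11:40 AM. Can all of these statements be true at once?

Yes

Shipping prep starts at 1:40 PM − 241 min = 9:39 AM.
Shipping prep ends at 9:39 AM + 70 min = 10:49 AM.
Stage 2 ends at 10:49 AM + 171 min = 1:40 PM.
Stage 2 starts at 1:40 PM − 120 min = 11:40 AM.
That matches the stated 11:40 AM, so the schedule is consistent.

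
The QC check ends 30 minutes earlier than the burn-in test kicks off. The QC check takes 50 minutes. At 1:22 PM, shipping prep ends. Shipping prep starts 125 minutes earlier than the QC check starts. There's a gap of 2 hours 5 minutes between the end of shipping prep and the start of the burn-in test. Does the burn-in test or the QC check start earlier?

the QC check

The burn-in test starts at 1:22 PM + 125 min = 3:27 PM.
The QC check ends at 3:27 PM − 30 min = 2:57 PM.
The QC check starts at 2:57 PM − 50 min = 2:07 PM.
The burn-in test starts at 3:27 PM and the QC check starts at 2:07 PM, so the QC check is first.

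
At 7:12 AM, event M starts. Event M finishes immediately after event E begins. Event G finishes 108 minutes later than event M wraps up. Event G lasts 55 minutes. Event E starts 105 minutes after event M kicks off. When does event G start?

Event E starts at 7:12 AM + 105 min = 8:57 AM.
So event M ends at 8:57 AM.
Event G ends at 8:57 AM + 108 min = 10:45 AM.
Event G starts at 10:45 AM − 55 min = 9:50 AM.

9:50 AM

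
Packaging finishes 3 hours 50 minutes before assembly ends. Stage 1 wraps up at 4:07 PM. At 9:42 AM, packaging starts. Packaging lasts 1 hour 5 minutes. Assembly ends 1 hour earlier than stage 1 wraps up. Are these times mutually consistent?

Assembly ends at 4:07 PM − 60 min = 3:07 PM.
Packaging ends at 3:07 PM − 230 min = 11:17 AM.
Packaging starts at 11:17 AM − 65 min = 10:12 AM.
But packaging is also said to start at 9:42 AM — a 30-minute conflict.

No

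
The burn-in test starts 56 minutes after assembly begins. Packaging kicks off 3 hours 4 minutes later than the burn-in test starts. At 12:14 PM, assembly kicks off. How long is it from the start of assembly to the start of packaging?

4 hours

The burn-in test starts at 12:14 PM + 56 min = 1:10 PM.
Packaging starts at 1:10 PM + 184 min = 4:14 PM.
From 12:14 PM to 4:14 PM is 4 hours.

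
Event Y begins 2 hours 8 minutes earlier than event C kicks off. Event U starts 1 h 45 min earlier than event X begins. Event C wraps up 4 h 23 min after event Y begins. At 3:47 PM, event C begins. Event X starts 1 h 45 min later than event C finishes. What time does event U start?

6:02 PM

Event Y starts at 3:47 PM − 128 min = 1:39 PM.
Event C ends at 1:39 PM + 263 min = 6:02 PM.
Event X starts at 6:02 PM + 105 min = 7:47 PM.
Event U starts at 7:47 PM − 105 min = 6:02 PM.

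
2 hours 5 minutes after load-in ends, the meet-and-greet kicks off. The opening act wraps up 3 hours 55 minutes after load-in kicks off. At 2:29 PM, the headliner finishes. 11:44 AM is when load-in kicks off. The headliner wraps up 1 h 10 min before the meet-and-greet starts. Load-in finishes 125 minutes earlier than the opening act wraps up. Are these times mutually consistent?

The opening act ends at 11:44 AM + 235 min = 3:39 PM.
Load-in ends at 3:39 PM − 125 min = 1:34 PM.
The meet-and-greet starts at 1:34 PM + 125 min = 3:39 PM.
The headliner ends at 3:39 PM − 70 min = 2:29 PM.
That matches the stated 2:29 PM, so the schedule is consistent.

Yes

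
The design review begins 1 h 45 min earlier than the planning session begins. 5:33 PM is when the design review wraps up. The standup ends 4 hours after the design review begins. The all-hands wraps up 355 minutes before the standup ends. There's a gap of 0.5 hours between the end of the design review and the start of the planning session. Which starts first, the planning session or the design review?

The planning session starts at 5:33 PM + 30 min = 6:03 PM.
The design review starts at 6:03 PM − 105 min = 4:18 PM.
The planning session starts at 6:03 PM and the design review starts at 4:18 PM, so the design review is first.

the design review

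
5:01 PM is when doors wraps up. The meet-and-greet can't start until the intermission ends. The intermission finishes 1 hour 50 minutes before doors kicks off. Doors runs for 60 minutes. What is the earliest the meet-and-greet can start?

Doors starts at 5:01 PM − 60 min = 4:01 PM.
The intermission ends at 4:01 PM − 110 min = 2:11 PM.
The meet-and-greet is bounded by the intermission, so the earliest it can start is 2:11 PM.

2:11 PM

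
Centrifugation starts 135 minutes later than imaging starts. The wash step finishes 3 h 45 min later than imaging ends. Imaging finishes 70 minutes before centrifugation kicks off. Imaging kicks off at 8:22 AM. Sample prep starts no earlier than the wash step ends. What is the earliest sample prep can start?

Centrifugation starts at 8:22 AM + 135 min = 10:37 AM.
Imaging ends at 10:37 AM − 70 min = 9:27 AM.
The wash step ends at 9:27 AM + 225 min = 1:12 PM.
Sample prep is bounded by the wash step, so the earliest it can start is 1:12 PM.

1:12 PM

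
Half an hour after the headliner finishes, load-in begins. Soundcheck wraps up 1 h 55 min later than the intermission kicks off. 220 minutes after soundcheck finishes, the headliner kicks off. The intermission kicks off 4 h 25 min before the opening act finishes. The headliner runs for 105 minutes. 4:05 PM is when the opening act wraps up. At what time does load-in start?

7:30 PM

The intermission starts at 4:05 PM − 265 min = 11:40 AM.
Soundcheck ends at 11:40 AM + 115 min = 1:35 PM.
The headliner starts at 1:35 PM + 220 min = 5:15 PM.
The headliner ends at 5:15 PM + 105 min = 7:00 PM.
Load-in starts at 7:00 PM + 30 min = 7:30 PM.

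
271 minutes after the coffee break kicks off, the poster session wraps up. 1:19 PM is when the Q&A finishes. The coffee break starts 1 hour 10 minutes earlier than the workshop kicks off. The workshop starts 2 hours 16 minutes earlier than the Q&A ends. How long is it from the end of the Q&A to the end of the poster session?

1 h 5 min

The workshop starts at 1:19 PM − 136 min = 11:03 AM.
The coffee break starts at 11:03 AM − 70 min = 9:53 AM.
The poster session ends at 9:53 AM + 271 min = 2:24 PM.
From 1:19 PM to 2:24 PM is 1 h 5 min.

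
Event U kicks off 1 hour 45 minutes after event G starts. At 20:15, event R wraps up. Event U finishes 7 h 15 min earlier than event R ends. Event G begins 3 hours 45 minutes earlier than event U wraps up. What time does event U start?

11:00

Event U ends at 20:15 − 435 min = 13:00.
Event G starts at 13:00 − 225 min = 09:15.
Event U starts at 09:15 + 105 min = 11:00.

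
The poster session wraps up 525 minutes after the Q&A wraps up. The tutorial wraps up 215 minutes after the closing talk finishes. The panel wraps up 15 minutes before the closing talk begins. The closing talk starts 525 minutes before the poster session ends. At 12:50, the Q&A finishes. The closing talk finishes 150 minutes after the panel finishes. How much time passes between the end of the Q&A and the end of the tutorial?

The poster session ends at 12:50 + 525 min = 21:35.
The closing talk starts at 21:35 − 525 min = 12:50.
The panel ends at 12:50 − 15 min = 12:35.
The closing talk ends at 12:35 + 150 min = 15:05.
The tutorial ends at 15:05 + 215 min = 18:40.
From 12:50 to 18:40 is 5 hours 50 minutes.

5 hours 50 minutes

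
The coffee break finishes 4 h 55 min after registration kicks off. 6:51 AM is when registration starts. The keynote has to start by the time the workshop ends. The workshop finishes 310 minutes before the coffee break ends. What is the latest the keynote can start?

The coffee break ends at 6:51 AM + 295 min = 11:46 AM.
The workshop ends at 11:46 AM − 310 min = 6:36 AM.
The keynote is bounded by the workshop, so the latest it can start is 6:36 AM.

6:36 AM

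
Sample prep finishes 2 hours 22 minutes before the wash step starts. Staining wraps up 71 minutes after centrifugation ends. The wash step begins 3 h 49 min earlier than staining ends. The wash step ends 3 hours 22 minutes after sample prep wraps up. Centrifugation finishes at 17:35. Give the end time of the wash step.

Staining ends at 17:35 + 71 min = 18:46.
The wash step starts at 18:46 − 229 min = 14:57.
Sample prep ends at 14:57 − 142 min = 12:35.
The wash step ends at 12:35 + 202 min = 15:57.

15:57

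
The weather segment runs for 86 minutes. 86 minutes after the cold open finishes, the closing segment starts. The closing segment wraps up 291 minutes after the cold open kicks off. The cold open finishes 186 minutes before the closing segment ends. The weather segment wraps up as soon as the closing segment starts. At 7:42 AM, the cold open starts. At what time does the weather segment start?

The closing segment ends at 7:42 AM + 291 min = 12:33 PM.
The cold open ends at 12:33 PM − 186 min = 9:27 AM.
The closing segment starts at 9:27 AM + 86 min = 10:53 AM.
So the weather segment ends at 10:53 AM.
The weather segment starts at 10:53 AM − 86 min = 9:27 AM.

9:27 AM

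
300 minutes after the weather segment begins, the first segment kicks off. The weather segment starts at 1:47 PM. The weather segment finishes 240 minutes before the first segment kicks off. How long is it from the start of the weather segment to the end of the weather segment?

The first segment starts at 1:47 PM + 300 min = 6:47 PM.
The weather segment ends at 6:47 PM − 240 min = 2:47 PM.
From 1:47 PM to 2:47 PM is 1 hour.

1 hour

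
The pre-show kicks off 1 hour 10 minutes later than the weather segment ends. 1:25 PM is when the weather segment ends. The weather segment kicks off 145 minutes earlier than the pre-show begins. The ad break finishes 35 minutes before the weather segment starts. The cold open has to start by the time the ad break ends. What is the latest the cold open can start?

11:35 AM

The pre-show starts at 1:25 PM + 70 min = 2:35 PM.
The weather segment starts at 2:35 PM − 145 min = 12:10 PM.
The ad break ends at 12:10 PM − 35 min = 11:35 AM.
The cold open is bounded by the ad break, so the latest it can start is 11:35 AM.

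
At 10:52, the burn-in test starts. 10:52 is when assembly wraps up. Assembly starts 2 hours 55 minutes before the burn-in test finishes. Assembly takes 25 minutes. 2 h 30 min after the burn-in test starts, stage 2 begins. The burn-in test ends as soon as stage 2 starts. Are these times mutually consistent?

Stage 2 starts at 10:52 + 150 min = 13:22.
So the burn-in test ends at 13:22.
Assembly starts at 13:22 − 175 min = 10:27.
Assembly ends at 10:27 + 25 min = 10:52.
That matches the stated 10:52, so the schedule is consistent.

Yes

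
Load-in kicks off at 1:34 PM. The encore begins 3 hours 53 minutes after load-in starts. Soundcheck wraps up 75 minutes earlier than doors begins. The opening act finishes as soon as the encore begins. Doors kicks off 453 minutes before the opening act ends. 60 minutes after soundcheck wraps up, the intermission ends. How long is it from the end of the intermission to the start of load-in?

The encore starts at 1:34 PM + 233 min = 5:27 PM.
So the opening act ends at 5:27 PM.
Doors starts at 5:27 PM − 453 min = 9:54 AM.
Soundcheck ends at 9:54 AM − 75 min = 8:39 AM.
The intermission ends at 8:39 AM + 60 min = 9:39 AM.
From 9:39 AM to 1:34 PM is 3 hours 55 minutes.

3 hours 55 minutes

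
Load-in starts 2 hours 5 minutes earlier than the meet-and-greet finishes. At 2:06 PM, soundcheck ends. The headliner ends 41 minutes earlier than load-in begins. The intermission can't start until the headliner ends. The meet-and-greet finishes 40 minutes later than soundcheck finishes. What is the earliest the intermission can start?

The meet-and-greet ends at 2:06 PM + 40 min = 2:46 PM.
Load-in starts at 2:46 PM − 125 min = 12:41 PM.
The headliner ends at 12:41 PM − 41 min = 12:00 PM.
The intermission is bounded by the headliner, so the earliest it can start is 12:00 PM.

12:00 PM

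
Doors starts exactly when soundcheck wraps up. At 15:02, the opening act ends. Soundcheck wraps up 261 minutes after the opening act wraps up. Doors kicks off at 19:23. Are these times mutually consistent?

Yes

Soundcheck ends at 15:02 + 261 min = 19:23.
So doors starts at 19:23.
That matches the stated 19:23, so the schedule is consistent.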